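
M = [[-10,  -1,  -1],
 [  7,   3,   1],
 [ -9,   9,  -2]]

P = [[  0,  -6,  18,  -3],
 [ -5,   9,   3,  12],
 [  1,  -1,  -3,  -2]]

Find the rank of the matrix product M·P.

First compute MP:
[[  4,  52, -180,  20],
 [-14, -16, 132,  13],
 [-47, 137, -129, 139]]
Now row reduce the product.
R2 ← R2 + (7/2)·R1: [0, 166, -498, 83]
R3 ← R3 + (47/4)·R1: [0, 748, -2244, 374]
R3 ← R3 − (374/83)·R2: [0, 0, 0, 0]
2 nonzero rows, so rank(MP) = 2.

2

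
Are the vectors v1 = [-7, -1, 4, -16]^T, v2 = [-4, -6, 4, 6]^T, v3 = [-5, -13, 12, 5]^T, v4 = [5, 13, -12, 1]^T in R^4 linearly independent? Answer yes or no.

yes

Form the matrix with these vectors as rows and row reduce.
R2 ← R2 − (4/7)·R1: [0, -38/7, 12/7, 106/7]
R3 ← R3 − (5/7)·R1: [0, -86/7, 64/7, 115/7]
R4 ← R4 + (5/7)·R1: [0, 86/7, -64/7, -73/7]
R3 ← R3 − (43/19)·R2: [0, 0, 100/19, -339/19]
R4 ← R4 + (43/19)·R2: [0, 0, -100/19, 453/19]
R4 ← R4 + R3: [0, 0, 0, 6]
4 nonzero rows, so the 4 vectors span a space of dimension 4.
Since 4 = 4, the vectors are linearly independent.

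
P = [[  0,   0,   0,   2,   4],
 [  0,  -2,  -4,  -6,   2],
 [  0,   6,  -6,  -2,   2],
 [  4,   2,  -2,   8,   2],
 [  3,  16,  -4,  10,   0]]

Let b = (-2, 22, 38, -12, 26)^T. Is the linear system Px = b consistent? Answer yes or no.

Row reduce the augmented matrix [P | b].
Swap R1 ↔ R4
R5 ← R5 − (3/4)·R1: [0, 29/2, -5/2, 4, -3/2, 35]
R3 ← R3 + (3)·R2: [0, 0, -18, -20, 8, 104]
R5 ← R5 + (29/4)·R2: [0, 0, -63/2, -79/2, 13, 389/2]
R5 ← R5 − (7/4)·R3: [0, 0, 0, -9/2, -1, 25/2]
R5 ← R5 + (9/4)·R4: [0, 0, 0, 0, 8, 8]
The echelon form has 5 nonzero rows, and every pivot lies in the first 5 columns, so rank(P) = rank([P|b]) = 5.
The system is consistent.

yes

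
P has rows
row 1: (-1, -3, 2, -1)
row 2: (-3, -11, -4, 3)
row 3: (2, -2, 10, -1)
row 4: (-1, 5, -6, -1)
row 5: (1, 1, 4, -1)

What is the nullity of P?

Row reduce to echelon form.
R2 ← R2 − (3)·R1: [0, -2, -10, 6]
R3 ← R3 + (2)·R1: [0, -8, 14, -3]
R4 ← R4 − R1: [0, 8, -8, 0]
R5 ← R5 + R1: [0, -2, 6, -2]
R3 ← R3 − (4)·R2: [0, 0, 54, -27]
R4 ← R4 + (4)·R2: [0, 0, -48, 24]
R5 ← R5 − R2: [0, 0, 16, -8]
R4 ← R4 + (8/9)·R3: [0, 0, 0, 0]
R5 ← R5 − (8/27)·R3: [0, 0, 0, 0]
3 nonzero rows, so rank(P) = 3.
P has 4 columns; by rank–nullity, nullity = 4 − 3 = 1.

1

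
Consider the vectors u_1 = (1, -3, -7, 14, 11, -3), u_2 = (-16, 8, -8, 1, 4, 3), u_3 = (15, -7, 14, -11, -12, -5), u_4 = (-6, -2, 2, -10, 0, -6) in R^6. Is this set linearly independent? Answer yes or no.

Form the matrix with these vectors as rows and row reduce.
R2 ← R2 + (16)·R1: [0, -40, -120, 225, 180, -45]
R3 ← R3 − (15)·R1: [0, 38, 119, -221, -177, 40]
R4 ← R4 + (6)·R1: [0, -20, -40, 74, 66, -24]
R3 ← R3 + (19/20)·R2: [0, 0, 5, -29/4, -6, -11/4]
R4 ← R4 − (1/2)·R2: [0, 0, 20, -77/2, -24, -3/2]
R4 ← R4 − (4)·R3: [0, 0, 0, -19/2, 0, 19/2]
4 nonzero rows, so the 4 vectors span a space of dimension 4.
Since 4 = 4, the vectors are linearly independent.

yes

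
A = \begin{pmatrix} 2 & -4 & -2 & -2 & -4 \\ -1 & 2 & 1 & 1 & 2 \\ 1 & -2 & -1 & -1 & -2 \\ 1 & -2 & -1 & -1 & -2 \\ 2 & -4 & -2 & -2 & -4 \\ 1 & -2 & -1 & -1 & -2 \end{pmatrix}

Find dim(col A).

1

Row reduce to echelon form.
R2 ← R2 + (1/2)·R1: [0, 0, 0, 0, 0]
R3 ← R3 − (1/2)·R1: [0, 0, 0, 0, 0]
R4 ← R4 − (1/2)·R1: [0, 0, 0, 0, 0]
R5 ← R5 − R1: [0, 0, 0, 0, 0]
R6 ← R6 − (1/2)·R1: [0, 0, 0, 0, 0]
Echelon form has 1 nonzero row, so rank(A) = 1.
The column space has dimension equal to the rank: 1.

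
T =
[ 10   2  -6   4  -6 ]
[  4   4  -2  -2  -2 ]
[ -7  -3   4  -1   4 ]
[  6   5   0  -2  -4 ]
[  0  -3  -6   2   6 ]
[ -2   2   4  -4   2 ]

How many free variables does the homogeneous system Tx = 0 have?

1

Row reduce to echelon form.
R2 ← R2 − (2/5)·R1: [0, 16/5, 2/5, -18/5, 2/5]
R3 ← R3 + (7/10)·R1: [0, -8/5, -1/5, 9/5, -1/5]
R4 ← R4 − (3/5)·R1: [0, 19/5, 18/5, -22/5, -2/5]
R6 ← R6 + (1/5)·R1: [0, 12/5, 14/5, -16/5, 4/5]
R3 ← R3 + (1/2)·R2: [0, 0, 0, 0, 0]
R4 ← R4 − (19/16)·R2: [0, 0, 25/8, -1/8, -7/8]
R5 ← R5 + (15/16)·R2: [0, 0, -45/8, -11/8, 51/8]
R6 ← R6 − (3/4)·R2: [0, 0, 5/2, -1/2, 1/2]
Swap R3 ↔ R4
R5 ← R5 + (9/5)·R3: [0, 0, 0, -8/5, 24/5]
R6 ← R6 − (4/5)·R3: [0, 0, 0, -2/5, 6/5]
Swap R4 ↔ R5
R6 ← R6 − (1/4)·R4: [0, 0, 0, 0, 0]
4 nonzero rows, so rank(T) = 4.
T has 5 columns; by rank–nullity, nullity = 5 − 4 = 1.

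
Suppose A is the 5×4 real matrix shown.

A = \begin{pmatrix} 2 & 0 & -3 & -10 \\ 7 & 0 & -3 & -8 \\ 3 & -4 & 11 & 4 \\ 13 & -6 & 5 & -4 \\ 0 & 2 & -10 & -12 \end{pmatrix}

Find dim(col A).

4

Row reduce to echelon form.
R2 ← R2 − (7/2)·R1: [0, 0, 15/2, 27]
R3 ← R3 − (3/2)·R1: [0, -4, 31/2, 19]
R4 ← R4 − (13/2)·R1: [0, -6, 49/2, 61]
Swap R2 ↔ R3
R4 ← R4 − (3/2)·R2: [0, 0, 5/4, 65/2]
R5 ← R5 + (1/2)·R2: [0, 0, -9/4, -5/2]
R4 ← R4 − (1/6)·R3: [0, 0, 0, 28]
R5 ← R5 + (3/10)·R3: [0, 0, 0, 28/5]
R5 ← R5 − (1/5)·R4: [0, 0, 0, 0]
Echelon form has 4 nonzero rows, so rank(A) = 4.
The column space has dimension equal to the rank: 4.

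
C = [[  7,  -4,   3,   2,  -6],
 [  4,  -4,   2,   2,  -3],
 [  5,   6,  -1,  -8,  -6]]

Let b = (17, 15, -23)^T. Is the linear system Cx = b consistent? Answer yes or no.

yes

Row reduce the augmented matrix [C | b].
R2 ← R2 − (4/7)·R1: [0, -12/7, 2/7, 6/7, 3/7, 37/7]
R3 ← R3 − (5/7)·R1: [0, 62/7, -22/7, -66/7, -12/7, -246/7]
R3 ← R3 + (31/6)·R2: [0, 0, -5/3, -5, 1/2, -47/6]
The echelon form has 3 nonzero rows, and every pivot lies in the first 5 columns, so rank(C) = rank([C|b]) = 3.
The system is consistent.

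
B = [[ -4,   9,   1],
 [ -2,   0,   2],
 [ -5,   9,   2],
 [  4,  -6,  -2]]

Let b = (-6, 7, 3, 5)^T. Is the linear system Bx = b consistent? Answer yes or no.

no

Row reduce the augmented matrix [B | b].
R2 ← R2 − (1/2)·R1: [0, -9/2, 3/2, 10]
R3 ← R3 − (5/4)·R1: [0, -9/4, 3/4, 21/2]
R4 ← R4 + R1: [0, 3, -1, -1]
R3 ← R3 − (1/2)·R2: [0, 0, 0, 11/2]
R4 ← R4 + (2/3)·R2: [0, 0, 0, 17/3]
R4 ← R4 − (34/33)·R3: [0, 0, 0, 0]
The echelon form has 3 nonzero rows; the last pivot sits in the augmented column, so rank(B) = 2 but rank([B|b]) = 3.
Since the ranks differ, the system is inconsistent.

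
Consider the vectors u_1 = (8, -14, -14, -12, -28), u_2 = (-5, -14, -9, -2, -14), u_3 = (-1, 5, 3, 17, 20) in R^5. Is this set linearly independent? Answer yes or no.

Form the matrix with these vectors as rows and row reduce.
R2 ← R2 + (5/8)·R1: [0, -91/4, -71/4, -19/2, -63/2]
R3 ← R3 + (1/8)·R1: [0, 13/4, 5/4, 31/2, 33/2]
R3 ← R3 + (1/7)·R2: [0, 0, -9/7, 99/7, 12]
3 nonzero rows, so the 3 vectors span a space of dimension 3.
Since 3 = 3, the vectors are linearly independent.

yes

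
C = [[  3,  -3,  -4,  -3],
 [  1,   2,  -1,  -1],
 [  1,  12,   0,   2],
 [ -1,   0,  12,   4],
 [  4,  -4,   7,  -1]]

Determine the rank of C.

Row reduce to echelon form.
R2 ← R2 − (1/3)·R1: [0, 3, 1/3, 0]
R3 ← R3 − (1/3)·R1: [0, 13, 4/3, 3]
R4 ← R4 + (1/3)·R1: [0, -1, 32/3, 3]
R5 ← R5 − (4/3)·R1: [0, 0, 37/3, 3]
R3 ← R3 − (13/3)·R2: [0, 0, -1/9, 3]
R4 ← R4 + (1/3)·R2: [0, 0, 97/9, 3]
R4 ← R4 + (97)·R3: [0, 0, 0, 294]
R5 ← R5 + (111)·R3: [0, 0, 0, 336]
R5 ← R5 − (8/7)·R4: [0, 0, 0, 0]
Echelon form has 4 nonzero rows, so rank(C) = 4.

4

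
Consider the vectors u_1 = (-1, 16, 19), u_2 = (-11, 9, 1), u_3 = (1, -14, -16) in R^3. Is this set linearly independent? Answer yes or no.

Form the matrix with these vectors as rows and row reduce.
R2 ← R2 − (11)·R1: [0, -167, -208]
R3 ← R3 + R1: [0, 2, 3]
R3 ← R3 + (2/167)·R2: [0, 0, 85/167]
3 nonzero rows, so the 3 vectors span a space of dimension 3.
Since 3 = 3, the vectors are linearly independent.

yes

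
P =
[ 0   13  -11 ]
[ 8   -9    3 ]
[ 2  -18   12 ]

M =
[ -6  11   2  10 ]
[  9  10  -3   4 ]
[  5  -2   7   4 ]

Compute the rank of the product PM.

First compute PM:
[[ 62, 152, -116,   8],
 [-114,  -8,  64,  56],
 [-114, -182, 142,  -4]]
Now row reduce the product.
R2 ← R2 + (57/31)·R1: [0, 8416/31, -4628/31, 2192/31]
R3 ← R3 + (57/31)·R1: [0, 3022/31, -2210/31, 332/31]
R3 ← R3 − (1511/4208)·R2: [0, 0, -18603/1052, -3861/263]
3 nonzero rows, so rank(PM) = 3.

3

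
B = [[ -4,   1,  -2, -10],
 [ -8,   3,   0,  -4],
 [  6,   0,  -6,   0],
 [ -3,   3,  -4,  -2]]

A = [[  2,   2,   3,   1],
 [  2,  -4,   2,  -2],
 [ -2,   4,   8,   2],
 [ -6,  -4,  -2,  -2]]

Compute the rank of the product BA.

First compute BA:
[[ 58,  20,  -6,  10],
 [ 14, -12, -10,  -6],
 [ 24, -12, -30,  -6],
 [ 20, -26, -31, -13]]
Now row reduce the product.
R2 ← R2 − (7/29)·R1: [0, -488/29, -248/29, -244/29]
R3 ← R3 − (12/29)·R1: [0, -588/29, -798/29, -294/29]
R4 ← R4 − (10/29)·R1: [0, -954/29, -839/29, -477/29]
R3 ← R3 − (147/122)·R2: [0, 0, -1050/61, 0]
R4 ← R4 − (477/244)·R2: [0, 0, -745/61, 0]
R4 ← R4 − (149/210)·R3: [0, 0, 0, 0]
3 nonzero rows, so rank(BA) = 3.

3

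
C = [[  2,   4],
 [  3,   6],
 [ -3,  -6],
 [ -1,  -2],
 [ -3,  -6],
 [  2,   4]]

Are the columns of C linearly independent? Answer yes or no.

no

Row reduce C to echelon form.
R2 ← R2 − (3/2)·R1: [0, 0]
R3 ← R3 + (3/2)·R1: [0, 0]
R4 ← R4 + (1/2)·R1: [0, 0]
R5 ← R5 + (3/2)·R1: [0, 0]
R6 ← R6 − R1: [0, 0]
1 pivot among 2 columns.
Only 1 < 2 pivot columns, so the columns are linearly dependent.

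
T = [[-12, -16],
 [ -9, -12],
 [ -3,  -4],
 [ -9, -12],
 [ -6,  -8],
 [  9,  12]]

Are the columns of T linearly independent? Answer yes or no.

no

Row reduce T to echelon form.
R2 ← R2 − (3/4)·R1: [0, 0]
R3 ← R3 − (1/4)·R1: [0, 0]
R4 ← R4 − (3/4)·R1: [0, 0]
R5 ← R5 − (1/2)·R1: [0, 0]
R6 ← R6 + (3/4)·R1: [0, 0]
1 pivot among 2 columns.
Only 1 < 2 pivot columns, so the columns are linearly dependent.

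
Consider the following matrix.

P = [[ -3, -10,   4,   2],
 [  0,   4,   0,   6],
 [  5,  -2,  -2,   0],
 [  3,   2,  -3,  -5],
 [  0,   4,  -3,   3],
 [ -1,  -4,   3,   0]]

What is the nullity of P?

Row reduce to echelon form.
R3 ← R3 + (5/3)·R1: [0, -56/3, 14/3, 10/3]
R4 ← R4 + R1: [0, -8, 1, -3]
R6 ← R6 − (1/3)·R1: [0, -2/3, 5/3, -2/3]
R3 ← R3 + (14/3)·R2: [0, 0, 14/3, 94/3]
R4 ← R4 + (2)·R2: [0, 0, 1, 9]
R5 ← R5 − R2: [0, 0, -3, -3]
R6 ← R6 + (1/6)·R2: [0, 0, 5/3, 1/3]
R4 ← R4 − (3/14)·R3: [0, 0, 0, 16/7]
R5 ← R5 + (9/14)·R3: [0, 0, 0, 120/7]
R6 ← R6 − (5/14)·R3: [0, 0, 0, -76/7]
R5 ← R5 − (15/2)·R4: [0, 0, 0, 0]
R6 ← R6 + (19/4)·R4: [0, 0, 0, 0]
4 nonzero rows, so rank(P) = 4.
P has 4 columns; by rank–nullity, nullity = 4 − 4 = 0.

0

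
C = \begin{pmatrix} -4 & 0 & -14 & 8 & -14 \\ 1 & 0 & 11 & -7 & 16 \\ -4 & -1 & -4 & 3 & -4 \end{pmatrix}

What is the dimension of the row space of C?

3

Row reduce to echelon form.
R2 ← R2 + (1/4)·R1: [0, 0, 15/2, -5, 25/2]
R3 ← R3 − R1: [0, -1, 10, -5, 10]
Swap R2 ↔ R3
Echelon form has 3 nonzero rows, so rank(C) = 3.
The row space has dimension equal to the rank: 3.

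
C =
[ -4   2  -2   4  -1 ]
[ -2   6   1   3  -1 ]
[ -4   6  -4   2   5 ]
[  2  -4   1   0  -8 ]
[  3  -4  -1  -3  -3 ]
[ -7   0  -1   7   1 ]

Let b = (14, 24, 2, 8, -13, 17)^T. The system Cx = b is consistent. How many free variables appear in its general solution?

Row reduce the augmented matrix [C | b].
R2 ← R2 − (1/2)·R1: [0, 5, 2, 1, -1/2, 17]
R3 ← R3 − R1: [0, 4, -2, -2, 6, -12]
R4 ← R4 + (1/2)·R1: [0, -3, 0, 2, -17/2, 15]
R5 ← R5 + (3/4)·R1: [0, -5/2, -5/2, 0, -15/4, -5/2]
R6 ← R6 − (7/4)·R1: [0, -7/2, 5/2, 0, 11/4, -15/2]
R3 ← R3 − (4/5)·R2: [0, 0, -18/5, -14/5, 32/5, -128/5]
R4 ← R4 + (3/5)·R2: [0, 0, 6/5, 13/5, -44/5, 126/5]
R5 ← R5 + (1/2)·R2: [0, 0, -3/2, 1/2, -4, 6]
R6 ← R6 + (7/10)·R2: [0, 0, 39/10, 7/10, 12/5, 22/5]
R4 ← R4 + (1/3)·R3: [0, 0, 0, 5/3, -20/3, 50/3]
R5 ← R5 − (5/12)·R3: [0, 0, 0, 5/3, -20/3, 50/3]
R6 ← R6 + (13/12)·R3: [0, 0, 0, -7/3, 28/3, -70/3]
R5 ← R5 − R4: [0, 0, 0, 0, 0, 0]
R6 ← R6 + (7/5)·R4: [0, 0, 0, 0, 0, 0]
The echelon form has 4 nonzero rows, and every pivot lies in the first 5 columns, so rank(C) = rank([C|b]) = 4.
The system is consistent.
Free variables = (unknowns) − (rank) = 5 − 4 = 1.

1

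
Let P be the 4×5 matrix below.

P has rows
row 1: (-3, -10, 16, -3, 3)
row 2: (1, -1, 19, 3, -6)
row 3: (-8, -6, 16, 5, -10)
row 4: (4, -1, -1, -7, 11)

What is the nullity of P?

Row reduce to echelon form.
R2 ← R2 + (1/3)·R1: [0, -13/3, 73/3, 2, -5]
R3 ← R3 − (8/3)·R1: [0, 62/3, -80/3, 13, -18]
R4 ← R4 + (4/3)·R1: [0, -43/3, 61/3, -11, 15]
R3 ← R3 + (62/13)·R2: [0, 0, 1162/13, 293/13, -544/13]
R4 ← R4 − (43/13)·R2: [0, 0, -782/13, -229/13, 410/13]
R4 ← R4 + (391/581)·R3: [0, 0, 0, -1422/581, 1962/581]
4 nonzero rows, so rank(P) = 4.
P has 5 columns; by rank–nullity, nullity = 5 − 4 = 1.

1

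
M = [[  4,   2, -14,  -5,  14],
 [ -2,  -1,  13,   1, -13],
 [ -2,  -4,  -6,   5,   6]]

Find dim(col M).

3

Row reduce to echelon form.
R2 ← R2 + (1/2)·R1: [0, 0, 6, -3/2, -6]
R3 ← R3 + (1/2)·R1: [0, -3, -13, 5/2, 13]
Swap R2 ↔ R3
Echelon form has 3 nonzero rows, so rank(M) = 3.
The column space has dimension equal to the rank: 3.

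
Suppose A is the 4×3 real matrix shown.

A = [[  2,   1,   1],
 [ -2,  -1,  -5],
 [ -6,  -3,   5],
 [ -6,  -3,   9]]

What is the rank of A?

2

Row reduce to echelon form.
R2 ← R2 + R1: [0, 0, -4]
R3 ← R3 + (3)·R1: [0, 0, 8]
R4 ← R4 + (3)·R1: [0, 0, 12]
R3 ← R3 + (2)·R2: [0, 0, 0]
R4 ← R4 + (3)·R2: [0, 0, 0]
Echelon form has 2 nonzero rows, so rank(A) = 2.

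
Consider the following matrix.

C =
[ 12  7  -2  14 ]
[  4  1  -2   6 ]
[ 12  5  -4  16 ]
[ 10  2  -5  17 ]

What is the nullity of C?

Row reduce to echelon form.
R2 ← R2 − (1/3)·R1: [0, -4/3, -4/3, 4/3]
R3 ← R3 − R1: [0, -2, -2, 2]
R4 ← R4 − (5/6)·R1: [0, -23/6, -10/3, 16/3]
R3 ← R3 − (3/2)·R2: [0, 0, 0, 0]
R4 ← R4 − (23/8)·R2: [0, 0, 1/2, 3/2]
Swap R3 ↔ R4
3 nonzero rows, so rank(C) = 3.
C has 4 columns; by rank–nullity, nullity = 4 − 3 = 1.

1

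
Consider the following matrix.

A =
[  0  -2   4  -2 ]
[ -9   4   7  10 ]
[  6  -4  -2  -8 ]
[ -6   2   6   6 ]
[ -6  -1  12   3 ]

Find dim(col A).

2

Row reduce to echelon form.
Swap R1 ↔ R2
R3 ← R3 + (2/3)·R1: [0, -4/3, 8/3, -4/3]
R4 ← R4 − (2/3)·R1: [0, -2/3, 4/3, -2/3]
R5 ← R5 − (2/3)·R1: [0, -11/3, 22/3, -11/3]
R3 ← R3 − (2/3)·R2: [0, 0, 0, 0]
R4 ← R4 − (1/3)·R2: [0, 0, 0, 0]
R5 ← R5 − (11/6)·R2: [0, 0, 0, 0]
Echelon form has 2 nonzero rows, so rank(A) = 2.
The column space has dimension equal to the rank: 2.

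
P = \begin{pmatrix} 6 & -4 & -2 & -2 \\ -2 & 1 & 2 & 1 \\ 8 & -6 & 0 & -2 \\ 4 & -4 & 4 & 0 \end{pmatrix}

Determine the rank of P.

Row reduce to echelon form.
R2 ← R2 + (1/3)·R1: [0, -1/3, 4/3, 1/3]
R3 ← R3 − (4/3)·R1: [0, -2/3, 8/3, 2/3]
R4 ← R4 − (2/3)·R1: [0, -4/3, 16/3, 4/3]
R3 ← R3 − (2)·R2: [0, 0, 0, 0]
R4 ← R4 − (4)·R2: [0, 0, 0, 0]
Echelon form has 2 nonzero rows, so rank(P) = 2.

2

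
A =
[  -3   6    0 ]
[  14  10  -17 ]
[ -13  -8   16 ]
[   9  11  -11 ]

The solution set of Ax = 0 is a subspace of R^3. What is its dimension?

0

Row reduce to echelon form.
R2 ← R2 + (14/3)·R1: [0, 38, -17]
R3 ← R3 − (13/3)·R1: [0, -34, 16]
R4 ← R4 + (3)·R1: [0, 29, -11]
R3 ← R3 + (17/19)·R2: [0, 0, 15/19]
R4 ← R4 − (29/38)·R2: [0, 0, 75/38]
R4 ← R4 − (5/2)·R3: [0, 0, 0]
3 nonzero rows, so rank(A) = 3.
A has 3 columns; by rank–nullity, nullity = 3 − 3 = 0.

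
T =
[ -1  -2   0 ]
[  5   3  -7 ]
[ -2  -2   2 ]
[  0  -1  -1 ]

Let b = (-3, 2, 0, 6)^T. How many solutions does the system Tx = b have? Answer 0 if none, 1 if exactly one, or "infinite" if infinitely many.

Row reduce the augmented matrix [T | b].
R2 ← R2 + (5)·R1: [0, -7, -7, -13]
R3 ← R3 − (2)·R1: [0, 2, 2, 6]
R3 ← R3 + (2/7)·R2: [0, 0, 0, 16/7]
R4 ← R4 − (1/7)·R2: [0, 0, 0, 55/7]
R4 ← R4 − (55/16)·R3: [0, 0, 0, 0]
The echelon form has 3 nonzero rows; the last pivot sits in the augmented column, so rank(T) = 2 but rank([T|b]) = 3.
Since the ranks differ, the system is inconsistent.
It has no solutions.

0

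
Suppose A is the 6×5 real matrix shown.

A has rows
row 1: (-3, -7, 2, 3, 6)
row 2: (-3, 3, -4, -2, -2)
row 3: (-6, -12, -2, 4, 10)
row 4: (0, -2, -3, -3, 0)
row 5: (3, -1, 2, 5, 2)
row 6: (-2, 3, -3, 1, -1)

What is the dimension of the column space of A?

4

Row reduce to echelon form.
R2 ← R2 − R1: [0, 10, -6, -5, -8]
R3 ← R3 − (2)·R1: [0, 2, -6, -2, -2]
R5 ← R5 + R1: [0, -8, 4, 8, 8]
R6 ← R6 − (2/3)·R1: [0, 23/3, -13/3, -1, -5]
R3 ← R3 − (1/5)·R2: [0, 0, -24/5, -1, -2/5]
R4 ← R4 + (1/5)·R2: [0, 0, -21/5, -4, -8/5]
R5 ← R5 + (4/5)·R2: [0, 0, -4/5, 4, 8/5]
R6 ← R6 − (23/30)·R2: [0, 0, 4/15, 17/6, 17/15]
R4 ← R4 − (7/8)·R3: [0, 0, 0, -25/8, -5/4]
R5 ← R5 − (1/6)·R3: [0, 0, 0, 25/6, 5/3]
R6 ← R6 + (1/18)·R3: [0, 0, 0, 25/9, 10/9]
R5 ← R5 + (4/3)·R4: [0, 0, 0, 0, 0]
R6 ← R6 + (8/9)·R4: [0, 0, 0, 0, 0]
Echelon form has 4 nonzero rows, so rank(A) = 4.
The column space has dimension equal to the rank: 4.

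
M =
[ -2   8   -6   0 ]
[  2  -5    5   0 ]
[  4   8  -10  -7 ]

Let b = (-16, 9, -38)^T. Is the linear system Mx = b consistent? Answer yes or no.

Row reduce the augmented matrix [M | b].
R2 ← R2 + R1: [0, 3, -1, 0, -7]
R3 ← R3 + (2)·R1: [0, 24, -22, -7, -70]
R3 ← R3 − (8)·R2: [0, 0, -14, -7, -14]
The echelon form has 3 nonzero rows, and every pivot lies in the first 4 columns, so rank(M) = rank([M|b]) = 3.
The system is consistent.

yes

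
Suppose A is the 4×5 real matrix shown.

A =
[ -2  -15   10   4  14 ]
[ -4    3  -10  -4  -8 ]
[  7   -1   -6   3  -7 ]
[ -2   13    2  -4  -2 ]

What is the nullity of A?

Row reduce to echelon form.
R2 ← R2 − (2)·R1: [0, 33, -30, -12, -36]
R3 ← R3 + (7/2)·R1: [0, -107/2, 29, 17, 42]
R4 ← R4 − R1: [0, 28, -8, -8, -16]
R3 ← R3 + (107/66)·R2: [0, 0, -216/11, -27/11, -180/11]
R4 ← R4 − (28/33)·R2: [0, 0, 192/11, 24/11, 160/11]
R4 ← R4 + (8/9)·R3: [0, 0, 0, 0, 0]
3 nonzero rows, so rank(A) = 3.
A has 5 columns; by rank–nullity, nullity = 5 − 3 = 2.

2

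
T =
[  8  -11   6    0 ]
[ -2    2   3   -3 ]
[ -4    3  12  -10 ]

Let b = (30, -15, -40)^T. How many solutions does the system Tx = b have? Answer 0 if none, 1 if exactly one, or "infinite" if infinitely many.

infinite

Row reduce the augmented matrix [T | b].
R2 ← R2 + (1/4)·R1: [0, -3/4, 9/2, -3, -15/2]
R3 ← R3 + (1/2)·R1: [0, -5/2, 15, -10, -25]
R3 ← R3 − (10/3)·R2: [0, 0, 0, 0, 0]
The echelon form has 2 nonzero rows, and every pivot lies in the first 4 columns, so rank(T) = rank([T|b]) = 2.
The system is consistent.
rank = 2 < 4 unknowns, so there are infinitely many solutions.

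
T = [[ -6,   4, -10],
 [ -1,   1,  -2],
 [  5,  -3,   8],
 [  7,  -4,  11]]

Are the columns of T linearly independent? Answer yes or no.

Row reduce T to echelon form.
R2 ← R2 − (1/6)·R1: [0, 1/3, -1/3]
R3 ← R3 + (5/6)·R1: [0, 1/3, -1/3]
R4 ← R4 + (7/6)·R1: [0, 2/3, -2/3]
R3 ← R3 − R2: [0, 0, 0]
R4 ← R4 − (2)·R2: [0, 0, 0]
2 pivots among 3 columns.
Only 2 < 3 pivot columns, so the columns are linearly dependent.

no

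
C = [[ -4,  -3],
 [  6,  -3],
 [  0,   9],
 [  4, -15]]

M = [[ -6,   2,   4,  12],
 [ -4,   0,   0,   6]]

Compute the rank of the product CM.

2

First compute CM:
[[ 36,  -8, -16, -66],
 [-24,  12,  24,  54],
 [-36,   0,   0,  54],
 [ 36,   8,  16, -42]]
Now row reduce the product.
R2 ← R2 + (2/3)·R1: [0, 20/3, 40/3, 10]
R3 ← R3 + R1: [0, -8, -16, -12]
R4 ← R4 − R1: [0, 16, 32, 24]
R3 ← R3 + (6/5)·R2: [0, 0, 0, 0]
R4 ← R4 − (12/5)·R2: [0, 0, 0, 0]
2 nonzero rows, so rank(CM) = 2.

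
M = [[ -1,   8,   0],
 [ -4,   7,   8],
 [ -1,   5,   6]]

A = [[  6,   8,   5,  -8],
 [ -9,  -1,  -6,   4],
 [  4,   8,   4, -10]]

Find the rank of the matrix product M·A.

3

First compute MA:
[[-78, -16, -53,  40],
 [-55,  25, -30, -20],
 [-27,  35, -11, -32]]
Now row reduce the product.
R2 ← R2 − (55/78)·R1: [0, 1415/39, 575/78, -1880/39]
R3 ← R3 − (9/26)·R1: [0, 527/13, 191/26, -596/13]
R3 ← R3 − (1581/1415)·R2: [0, 0, -252/283, 2268/283]
3 nonzero rows, so rank(MA) = 3.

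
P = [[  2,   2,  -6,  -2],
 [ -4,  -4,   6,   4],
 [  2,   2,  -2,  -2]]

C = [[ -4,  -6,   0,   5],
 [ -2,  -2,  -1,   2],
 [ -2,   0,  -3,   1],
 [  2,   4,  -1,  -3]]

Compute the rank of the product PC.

2

First compute PC:
[[ -4, -24,  18,  14],
 [ 20,  48, -18, -34],
 [-12, -24,   6,  18]]
Now row reduce the product.
R2 ← R2 + (5)·R1: [0, -72, 72, 36]
R3 ← R3 − (3)·R1: [0, 48, -48, -24]
R3 ← R3 + (2/3)·R2: [0, 0, 0, 0]
2 nonzero rows, so rank(PC) = 2.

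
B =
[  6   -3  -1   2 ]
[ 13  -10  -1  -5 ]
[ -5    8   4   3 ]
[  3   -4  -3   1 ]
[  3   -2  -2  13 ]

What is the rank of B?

4

Row reduce to echelon form.
R2 ← R2 − (13/6)·R1: [0, -7/2, 7/6, -28/3]
R3 ← R3 + (5/6)·R1: [0, 11/2, 19/6, 14/3]
R4 ← R4 − (1/2)·R1: [0, -5/2, -5/2, 0]
R5 ← R5 − (1/2)·R1: [0, -1/2, -3/2, 12]
R3 ← R3 + (11/7)·R2: [0, 0, 5, -10]
R4 ← R4 − (5/7)·R2: [0, 0, -10/3, 20/3]
R5 ← R5 − (1/7)·R2: [0, 0, -5/3, 40/3]
R4 ← R4 + (2/3)·R3: [0, 0, 0, 0]
R5 ← R5 + (1/3)·R3: [0, 0, 0, 10]
Swap R4 ↔ R5
Echelon form has 4 nonzero rows, so rank(B) = 4.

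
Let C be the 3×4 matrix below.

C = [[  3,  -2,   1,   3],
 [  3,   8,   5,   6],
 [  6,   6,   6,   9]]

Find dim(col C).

Row reduce to echelon form.
R2 ← R2 − R1: [0, 10, 4, 3]
R3 ← R3 − (2)·R1: [0, 10, 4, 3]
R3 ← R3 − R2: [0, 0, 0, 0]
Echelon form has 2 nonzero rows, so rank(C) = 2.
The column space has dimension equal to the rank: 2.

2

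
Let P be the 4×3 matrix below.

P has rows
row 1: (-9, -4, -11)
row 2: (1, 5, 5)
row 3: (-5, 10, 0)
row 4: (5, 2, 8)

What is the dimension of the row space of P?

Row reduce to echelon form.
R2 ← R2 + (1/9)·R1: [0, 41/9, 34/9]
R3 ← R3 − (5/9)·R1: [0, 110/9, 55/9]
R4 ← R4 + (5/9)·R1: [0, -2/9, 17/9]
R3 ← R3 − (110/41)·R2: [0, 0, -165/41]
R4 ← R4 + (2/41)·R2: [0, 0, 85/41]
R4 ← R4 + (17/33)·R3: [0, 0, 0]
Echelon form has 3 nonzero rows, so rank(P) = 3.
The row space has dimension equal to the rank: 3.

3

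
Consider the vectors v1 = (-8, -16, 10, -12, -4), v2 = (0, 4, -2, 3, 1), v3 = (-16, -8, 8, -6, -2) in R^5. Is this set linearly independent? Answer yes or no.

no

Form the matrix with these vectors as rows and row reduce.
R3 ← R3 − (2)·R1: [0, 24, -12, 18, 6]
R3 ← R3 − (6)·R2: [0, 0, 0, 0, 0]
2 nonzero rows, so the 3 vectors span a space of dimension 2.
Since 2 < 3, the vectors are linearly dependent.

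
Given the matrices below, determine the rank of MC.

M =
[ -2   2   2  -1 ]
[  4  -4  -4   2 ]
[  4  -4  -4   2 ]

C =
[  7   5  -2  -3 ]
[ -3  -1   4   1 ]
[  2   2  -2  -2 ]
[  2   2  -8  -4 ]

First compute MC:
[[-18, -10,  16,   8],
 [ 36,  20, -32, -16],
 [ 36,  20, -32, -16]]
Now row reduce the product.
R2 ← R2 + (2)·R1: [0, 0, 0, 0]
R3 ← R3 + (2)·R1: [0, 0, 0, 0]
1 nonzero row, so rank(MC) = 1.

1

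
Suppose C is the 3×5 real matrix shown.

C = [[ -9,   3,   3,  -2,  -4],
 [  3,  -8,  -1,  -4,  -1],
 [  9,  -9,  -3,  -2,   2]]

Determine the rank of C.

Row reduce to echelon form.
R2 ← R2 + (1/3)·R1: [0, -7, 0, -14/3, -7/3]
R3 ← R3 + R1: [0, -6, 0, -4, -2]
R3 ← R3 − (6/7)·R2: [0, 0, 0, 0, 0]
Echelon form has 2 nonzero rows, so rank(C) = 2.

2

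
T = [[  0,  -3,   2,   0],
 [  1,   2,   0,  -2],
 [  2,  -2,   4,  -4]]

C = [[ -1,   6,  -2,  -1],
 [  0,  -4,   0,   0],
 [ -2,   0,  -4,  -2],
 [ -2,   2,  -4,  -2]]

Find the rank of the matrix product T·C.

First compute TC:
[[ -4,  12,  -8,  -4],
 [  3,  -6,   6,   3],
 [ -2,  12,  -4,  -2]]
Now row reduce the product.
R2 ← R2 + (3/4)·R1: [0, 3, 0, 0]
R3 ← R3 − (1/2)·R1: [0, 6, 0, 0]
R3 ← R3 − (2)·R2: [0, 0, 0, 0]
2 nonzero rows, so rank(TC) = 2.

2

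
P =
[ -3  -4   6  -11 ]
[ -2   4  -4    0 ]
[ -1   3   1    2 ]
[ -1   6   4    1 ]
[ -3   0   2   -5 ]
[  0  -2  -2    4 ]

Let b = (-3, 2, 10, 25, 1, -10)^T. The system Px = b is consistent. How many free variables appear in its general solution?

Row reduce the augmented matrix [P | b].
R2 ← R2 − (2/3)·R1: [0, 20/3, -8, 22/3, 4]
R3 ← R3 − (1/3)·R1: [0, 13/3, -1, 17/3, 11]
R4 ← R4 − (1/3)·R1: [0, 22/3, 2, 14/3, 26]
R5 ← R5 − R1: [0, 4, -4, 6, 4]
R3 ← R3 − (13/20)·R2: [0, 0, 21/5, 9/10, 42/5]
R4 ← R4 − (11/10)·R2: [0, 0, 54/5, -17/5, 108/5]
R5 ← R5 − (3/5)·R2: [0, 0, 4/5, 8/5, 8/5]
R6 ← R6 + (3/10)·R2: [0, 0, -22/5, 31/5, -44/5]
R4 ← R4 − (18/7)·R3: [0, 0, 0, -40/7, 0]
R5 ← R5 − (4/21)·R3: [0, 0, 0, 10/7, 0]
R6 ← R6 + (22/21)·R3: [0, 0, 0, 50/7, 0]
R5 ← R5 + (1/4)·R4: [0, 0, 0, 0, 0]
R6 ← R6 + (5/4)·R4: [0, 0, 0, 0, 0]
The echelon form has 4 nonzero rows, and every pivot lies in the first 4 columns, so rank(P) = rank([P|b]) = 4.
The system is consistent.
Free variables = (unknowns) − (rank) = 4 − 4 = 0.

0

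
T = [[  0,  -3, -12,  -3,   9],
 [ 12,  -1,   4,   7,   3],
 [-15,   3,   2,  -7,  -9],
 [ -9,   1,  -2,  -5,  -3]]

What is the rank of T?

2

Row reduce to echelon form.
Swap R1 ↔ R2
R3 ← R3 + (5/4)·R1: [0, 7/4, 7, 7/4, -21/4]
R4 ← R4 + (3/4)·R1: [0, 1/4, 1, 1/4, -3/4]
R3 ← R3 + (7/12)·R2: [0, 0, 0, 0, 0]
R4 ← R4 + (1/12)·R2: [0, 0, 0, 0, 0]
Echelon form has 2 nonzero rows, so rank(T) = 2.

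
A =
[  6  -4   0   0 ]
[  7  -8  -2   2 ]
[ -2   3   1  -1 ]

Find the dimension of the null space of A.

Row reduce to echelon form.
R2 ← R2 − (7/6)·R1: [0, -10/3, -2, 2]
R3 ← R3 + (1/3)·R1: [0, 5/3, 1, -1]
R3 ← R3 + (1/2)·R2: [0, 0, 0, 0]
2 nonzero rows, so rank(A) = 2.
A has 4 columns; by rank–nullity, nullity = 4 − 2 = 2.

2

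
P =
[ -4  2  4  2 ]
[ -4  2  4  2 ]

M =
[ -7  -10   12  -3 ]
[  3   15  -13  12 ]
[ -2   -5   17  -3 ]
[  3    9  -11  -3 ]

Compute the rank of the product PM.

1

First compute PM:
[[ 32,  68, -28,  18],
 [ 32,  68, -28,  18]]
Now row reduce the product.
R2 ← R2 − R1: [0, 0, 0, 0]
1 nonzero row, so rank(PM) = 1.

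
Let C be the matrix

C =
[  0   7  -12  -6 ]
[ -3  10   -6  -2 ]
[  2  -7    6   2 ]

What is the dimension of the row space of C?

Row reduce to echelon form.
Swap R1 ↔ R2
R3 ← R3 + (2/3)·R1: [0, -1/3, 2, 2/3]
R3 ← R3 + (1/21)·R2: [0, 0, 10/7, 8/21]
Echelon form has 3 nonzero rows, so rank(C) = 3.
The row space has dimension equal to the rank: 3.

3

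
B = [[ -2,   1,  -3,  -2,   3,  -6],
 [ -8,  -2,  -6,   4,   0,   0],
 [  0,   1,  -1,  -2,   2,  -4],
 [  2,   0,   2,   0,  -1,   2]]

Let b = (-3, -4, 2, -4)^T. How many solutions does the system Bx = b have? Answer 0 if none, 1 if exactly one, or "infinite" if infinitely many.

0

Row reduce the augmented matrix [B | b].
R2 ← R2 − (4)·R1: [0, -6, 6, 12, -12, 24, 8]
R4 ← R4 + R1: [0, 1, -1, -2, 2, -4, -7]
R3 ← R3 + (1/6)·R2: [0, 0, 0, 0, 0, 0, 10/3]
R4 ← R4 + (1/6)·R2: [0, 0, 0, 0, 0, 0, -17/3]
R4 ← R4 + (17/10)·R3: [0, 0, 0, 0, 0, 0, 0]
The echelon form has 3 nonzero rows; the last pivot sits in the augmented column, so rank(B) = 2 but rank([B|b]) = 3.
Since the ranks differ, the system is inconsistent.
It has no solutions.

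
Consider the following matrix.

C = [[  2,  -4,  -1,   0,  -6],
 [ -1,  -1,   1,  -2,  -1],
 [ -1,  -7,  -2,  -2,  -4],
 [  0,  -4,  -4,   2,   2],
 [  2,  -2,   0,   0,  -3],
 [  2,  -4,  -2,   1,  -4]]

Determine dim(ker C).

Row reduce to echelon form.
R2 ← R2 + (1/2)·R1: [0, -3, 1/2, -2, -4]
R3 ← R3 + (1/2)·R1: [0, -9, -5/2, -2, -7]
R5 ← R5 − R1: [0, 2, 1, 0, 3]
R6 ← R6 − R1: [0, 0, -1, 1, 2]
R3 ← R3 − (3)·R2: [0, 0, -4, 4, 5]
R4 ← R4 − (4/3)·R2: [0, 0, -14/3, 14/3, 22/3]
R5 ← R5 + (2/3)·R2: [0, 0, 4/3, -4/3, 1/3]
R4 ← R4 − (7/6)·R3: [0, 0, 0, 0, 3/2]
R5 ← R5 + (1/3)·R3: [0, 0, 0, 0, 2]
R6 ← R6 − (1/4)·R3: [0, 0, 0, 0, 3/4]
R5 ← R5 − (4/3)·R4: [0, 0, 0, 0, 0]
R6 ← R6 − (1/2)·R4: [0, 0, 0, 0, 0]
4 nonzero rows, so rank(C) = 4.
C has 5 columns; by rank–nullity, nullity = 5 − 4 = 1.

1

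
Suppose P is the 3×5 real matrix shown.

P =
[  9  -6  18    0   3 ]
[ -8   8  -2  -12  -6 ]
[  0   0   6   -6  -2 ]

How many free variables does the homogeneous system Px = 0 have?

Row reduce to echelon form.
R2 ← R2 + (8/9)·R1: [0, 8/3, 14, -12, -10/3]
3 nonzero rows, so rank(P) = 3.
P has 5 columns; by rank–nullity, nullity = 5 − 3 = 2.

2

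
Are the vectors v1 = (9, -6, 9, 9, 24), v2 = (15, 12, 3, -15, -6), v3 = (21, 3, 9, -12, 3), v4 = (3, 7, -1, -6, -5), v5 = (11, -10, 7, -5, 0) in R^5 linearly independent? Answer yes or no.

Form the matrix with these vectors as rows and row reduce.
R2 ← R2 − (5/3)·R1: [0, 22, -12, -30, -46]
R3 ← R3 − (7/3)·R1: [0, 17, -12, -33, -53]
R4 ← R4 − (1/3)·R1: [0, 9, -4, -9, -13]
R5 ← R5 − (11/9)·R1: [0, -8/3, -4, -16, -88/3]
R3 ← R3 − (17/22)·R2: [0, 0, -30/11, -108/11, -192/11]
R4 ← R4 − (9/22)·R2: [0, 0, 10/11, 36/11, 64/11]
R5 ← R5 + (4/33)·R2: [0, 0, -60/11, -216/11, -384/11]
R4 ← R4 + (1/3)·R3: [0, 0, 0, 0, 0]
R5 ← R5 − (2)·R3: [0, 0, 0, 0, 0]
3 nonzero rows, so the 5 vectors span a space of dimension 3.
Since 3 < 5, the vectors are linearly dependent.

no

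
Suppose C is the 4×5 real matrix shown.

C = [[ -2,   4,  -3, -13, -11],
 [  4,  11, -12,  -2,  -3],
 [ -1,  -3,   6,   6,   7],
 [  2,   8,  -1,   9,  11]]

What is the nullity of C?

2

Row reduce to echelon form.
R2 ← R2 + (2)·R1: [0, 19, -18, -28, -25]
R3 ← R3 − (1/2)·R1: [0, -5, 15/2, 25/2, 25/2]
R4 ← R4 + R1: [0, 12, -4, -4, 0]
R3 ← R3 + (5/19)·R2: [0, 0, 105/38, 195/38, 225/38]
R4 ← R4 − (12/19)·R2: [0, 0, 140/19, 260/19, 300/19]
R4 ← R4 − (8/3)·R3: [0, 0, 0, 0, 0]
3 nonzero rows, so rank(C) = 3.
C has 5 columns; by rank–nullity, nullity = 5 − 3 = 2.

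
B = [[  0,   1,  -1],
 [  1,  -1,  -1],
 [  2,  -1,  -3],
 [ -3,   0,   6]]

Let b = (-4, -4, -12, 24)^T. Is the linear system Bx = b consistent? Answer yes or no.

Row reduce the augmented matrix [B | b].
Swap R1 ↔ R2
R3 ← R3 − (2)·R1: [0, 1, -1, -4]
R4 ← R4 + (3)·R1: [0, -3, 3, 12]
R3 ← R3 − R2: [0, 0, 0, 0]
R4 ← R4 + (3)·R2: [0, 0, 0, 0]
The echelon form has 2 nonzero rows, and every pivot lies in the first 3 columns, so rank(B) = rank([B|b]) = 2.
The system is consistent.

yes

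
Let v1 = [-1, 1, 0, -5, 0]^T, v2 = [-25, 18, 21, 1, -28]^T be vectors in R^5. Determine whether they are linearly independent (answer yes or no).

yes

Form the matrix with these vectors as rows and row reduce.
R2 ← R2 − (25)·R1: [0, -7, 21, 126, -28]
2 nonzero rows, so the 2 vectors span a space of dimension 2.
Since 2 = 2, the vectors are linearly independent.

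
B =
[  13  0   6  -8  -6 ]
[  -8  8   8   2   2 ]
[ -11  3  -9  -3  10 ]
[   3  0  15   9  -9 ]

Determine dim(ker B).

Row reduce to echelon form.
R2 ← R2 + (8/13)·R1: [0, 8, 152/13, -38/13, -22/13]
R3 ← R3 + (11/13)·R1: [0, 3, -51/13, -127/13, 64/13]
R4 ← R4 − (3/13)·R1: [0, 0, 177/13, 141/13, -99/13]
R3 ← R3 − (3/8)·R2: [0, 0, -108/13, -451/52, 289/52]
R4 ← R4 + (59/36)·R3: [0, 0, 0, -485/144, 215/144]
4 nonzero rows, so rank(B) = 4.
B has 5 columns; by rank–nullity, nullity = 5 − 4 = 1.

1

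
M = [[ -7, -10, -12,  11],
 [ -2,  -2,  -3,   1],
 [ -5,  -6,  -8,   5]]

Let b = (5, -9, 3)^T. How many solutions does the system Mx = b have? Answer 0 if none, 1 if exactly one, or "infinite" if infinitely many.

Row reduce the augmented matrix [M | b].
R2 ← R2 − (2/7)·R1: [0, 6/7, 3/7, -15/7, -73/7]
R3 ← R3 − (5/7)·R1: [0, 8/7, 4/7, -20/7, -4/7]
R3 ← R3 − (4/3)·R2: [0, 0, 0, 0, 40/3]
The echelon form has 3 nonzero rows; the last pivot sits in the augmented column, so rank(M) = 2 but rank([M|b]) = 3.
Since the ranks differ, the system is inconsistent.
It has no solutions.

0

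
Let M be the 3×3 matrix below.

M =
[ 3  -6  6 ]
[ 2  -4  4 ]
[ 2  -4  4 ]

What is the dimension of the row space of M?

Row reduce to echelon form.
R2 ← R2 − (2/3)·R1: [0, 0, 0]
R3 ← R3 − (2/3)·R1: [0, 0, 0]
Echelon form has 1 nonzero row, so rank(M) = 1.
The row space has dimension equal to the rank: 1.

1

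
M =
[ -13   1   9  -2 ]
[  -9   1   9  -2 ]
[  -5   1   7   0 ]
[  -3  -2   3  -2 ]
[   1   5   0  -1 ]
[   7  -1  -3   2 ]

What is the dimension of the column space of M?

Row reduce to echelon form.
R2 ← R2 − (9/13)·R1: [0, 4/13, 36/13, -8/13]
R3 ← R3 − (5/13)·R1: [0, 8/13, 46/13, 10/13]
R4 ← R4 − (3/13)·R1: [0, -29/13, 12/13, -20/13]
R5 ← R5 + (1/13)·R1: [0, 66/13, 9/13, -15/13]
R6 ← R6 + (7/13)·R1: [0, -6/13, 24/13, 12/13]
R3 ← R3 − (2)·R2: [0, 0, -2, 2]
R4 ← R4 + (29/4)·R2: [0, 0, 21, -6]
R5 ← R5 − (33/2)·R2: [0, 0, -45, 9]
R6 ← R6 + (3/2)·R2: [0, 0, 6, 0]
R4 ← R4 + (21/2)·R3: [0, 0, 0, 15]
R5 ← R5 − (45/2)·R3: [0, 0, 0, -36]
R6 ← R6 + (3)·R3: [0, 0, 0, 6]
R5 ← R5 + (12/5)·R4: [0, 0, 0, 0]
R6 ← R6 − (2/5)·R4: [0, 0, 0, 0]
Echelon form has 4 nonzero rows, so rank(M) = 4.
The column space has dimension equal to the rank: 4.

4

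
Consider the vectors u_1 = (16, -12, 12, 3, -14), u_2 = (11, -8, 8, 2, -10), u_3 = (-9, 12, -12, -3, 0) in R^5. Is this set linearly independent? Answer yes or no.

no

Form the matrix with these vectors as rows and row reduce.
R2 ← R2 − (11/16)·R1: [0, 1/4, -1/4, -1/16, -3/8]
R3 ← R3 + (9/16)·R1: [0, 21/4, -21/4, -21/16, -63/8]
R3 ← R3 − (21)·R2: [0, 0, 0, 0, 0]
2 nonzero rows, so the 3 vectors span a space of dimension 2.
Since 2 < 3, the vectors are linearly dependent.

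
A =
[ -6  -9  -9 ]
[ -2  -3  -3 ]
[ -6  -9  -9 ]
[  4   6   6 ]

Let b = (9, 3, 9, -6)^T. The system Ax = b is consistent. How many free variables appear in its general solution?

Row reduce the augmented matrix [A | b].
R2 ← R2 − (1/3)·R1: [0, 0, 0, 0]
R3 ← R3 − R1: [0, 0, 0, 0]
R4 ← R4 + (2/3)·R1: [0, 0, 0, 0]
The echelon form has 1 nonzero rows, and every pivot lies in the first 3 columns, so rank(A) = rank([A|b]) = 1.
The system is consistent.
Free variables = (unknowns) − (rank) = 3 − 1 = 2.

2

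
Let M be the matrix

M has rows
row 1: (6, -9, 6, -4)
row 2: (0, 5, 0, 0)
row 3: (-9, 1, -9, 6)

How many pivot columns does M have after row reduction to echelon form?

Row reduce to echelon form.
R3 ← R3 + (3/2)·R1: [0, -25/2, 0, 0]
R3 ← R3 + (5/2)·R2: [0, 0, 0, 0]
Echelon form has 2 nonzero rows, so rank(M) = 2.
Each nonzero row contributes one pivot column: 2 pivot columns.

2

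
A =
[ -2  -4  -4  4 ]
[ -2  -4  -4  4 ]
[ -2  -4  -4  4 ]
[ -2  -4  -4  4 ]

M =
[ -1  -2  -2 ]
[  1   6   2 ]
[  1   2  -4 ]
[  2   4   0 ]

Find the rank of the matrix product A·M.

1

First compute AM:
[[  2, -12,  12],
 [  2, -12,  12],
 [  2, -12,  12],
 [  2, -12,  12]]
Now row reduce the product.
R2 ← R2 − R1: [0, 0, 0]
R3 ← R3 − R1: [0, 0, 0]
R4 ← R4 − R1: [0, 0, 0]
1 nonzero row, so rank(AM) = 1.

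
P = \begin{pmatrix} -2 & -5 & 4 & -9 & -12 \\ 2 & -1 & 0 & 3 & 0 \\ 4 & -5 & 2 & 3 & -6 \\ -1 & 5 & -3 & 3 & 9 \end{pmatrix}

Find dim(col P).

2

Row reduce to echelon form.
R2 ← R2 + R1: [0, -6, 4, -6, -12]
R3 ← R3 + (2)·R1: [0, -15, 10, -15, -30]
R4 ← R4 − (1/2)·R1: [0, 15/2, -5, 15/2, 15]
R3 ← R3 − (5/2)·R2: [0, 0, 0, 0, 0]
R4 ← R4 + (5/4)·R2: [0, 0, 0, 0, 0]
Echelon form has 2 nonzero rows, so rank(P) = 2.
The column space has dimension equal to the rank: 2.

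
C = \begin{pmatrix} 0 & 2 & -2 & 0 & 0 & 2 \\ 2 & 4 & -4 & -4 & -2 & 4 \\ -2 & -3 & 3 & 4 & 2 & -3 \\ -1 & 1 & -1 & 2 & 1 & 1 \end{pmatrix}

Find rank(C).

Row reduce to echelon form.
Swap R1 ↔ R2
R3 ← R3 + R1: [0, 1, -1, 0, 0, 1]
R4 ← R4 + (1/2)·R1: [0, 3, -3, 0, 0, 3]
R3 ← R3 − (1/2)·R2: [0, 0, 0, 0, 0, 0]
R4 ← R4 − (3/2)·R2: [0, 0, 0, 0, 0, 0]
Echelon form has 2 nonzero rows, so rank(C) = 2.

2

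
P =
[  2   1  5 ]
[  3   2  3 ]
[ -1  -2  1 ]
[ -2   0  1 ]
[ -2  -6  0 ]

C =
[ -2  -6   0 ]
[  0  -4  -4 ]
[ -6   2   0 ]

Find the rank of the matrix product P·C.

3

First compute PC:
[[-34,  -6,  -4],
 [-24, -20,  -8],
 [ -4,  16,   8],
 [ -2,  14,   0],
 [  4,  36,  24]]
Now row reduce the product.
R2 ← R2 − (12/17)·R1: [0, -268/17, -88/17]
R3 ← R3 − (2/17)·R1: [0, 284/17, 144/17]
R4 ← R4 − (1/17)·R1: [0, 244/17, 4/17]
R5 ← R5 + (2/17)·R1: [0, 600/17, 400/17]
R3 ← R3 + (71/67)·R2: [0, 0, 200/67]
R4 ← R4 + (61/67)·R2: [0, 0, -300/67]
R5 ← R5 + (150/67)·R2: [0, 0, 800/67]
R4 ← R4 + (3/2)·R3: [0, 0, 0]
R5 ← R5 − (4)·R3: [0, 0, 0]
3 nonzero rows, so rank(PC) = 3.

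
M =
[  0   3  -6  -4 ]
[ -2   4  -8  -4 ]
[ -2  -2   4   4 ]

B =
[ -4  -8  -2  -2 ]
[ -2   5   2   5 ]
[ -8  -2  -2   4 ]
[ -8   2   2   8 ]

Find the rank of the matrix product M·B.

First compute MB:
[[ 74,  19,  10, -41],
 [ 96,  44,  20, -40],
 [-52,   6,   0,  42]]
Now row reduce the product.
R2 ← R2 − (48/37)·R1: [0, 716/37, 260/37, 488/37]
R3 ← R3 + (26/37)·R1: [0, 716/37, 260/37, 488/37]
R3 ← R3 − R2: [0, 0, 0, 0]
2 nonzero rows, so rank(MB) = 2.

2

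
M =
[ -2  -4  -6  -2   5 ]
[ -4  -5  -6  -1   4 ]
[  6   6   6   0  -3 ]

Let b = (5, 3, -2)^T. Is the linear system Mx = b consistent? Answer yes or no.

no

Row reduce the augmented matrix [M | b].
R2 ← R2 − (2)·R1: [0, 3, 6, 3, -6, -7]
R3 ← R3 + (3)·R1: [0, -6, -12, -6, 12, 13]
R3 ← R3 + (2)·R2: [0, 0, 0, 0, 0, -1]
The echelon form has 3 nonzero rows; the last pivot sits in the augmented column, so rank(M) = 2 but rank([M|b]) = 3.
Since the ranks differ, the system is inconsistent.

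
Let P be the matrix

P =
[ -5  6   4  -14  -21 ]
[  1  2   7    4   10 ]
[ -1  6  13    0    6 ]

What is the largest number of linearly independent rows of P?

3

Row reduce to echelon form.
R2 ← R2 + (1/5)·R1: [0, 16/5, 39/5, 6/5, 29/5]
R3 ← R3 − (1/5)·R1: [0, 24/5, 61/5, 14/5, 51/5]
R3 ← R3 − (3/2)·R2: [0, 0, 1/2, 1, 3/2]
Echelon form has 3 nonzero rows, so rank(P) = 3.
The rank gives the maximum number of linearly independent rows: 3.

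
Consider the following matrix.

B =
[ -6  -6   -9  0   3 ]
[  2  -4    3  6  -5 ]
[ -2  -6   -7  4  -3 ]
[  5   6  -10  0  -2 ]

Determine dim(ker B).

Row reduce to echelon form.
R2 ← R2 + (1/3)·R1: [0, -6, 0, 6, -4]
R3 ← R3 − (1/3)·R1: [0, -4, -4, 4, -4]
R4 ← R4 + (5/6)·R1: [0, 1, -35/2, 0, 1/2]
R3 ← R3 − (2/3)·R2: [0, 0, -4, 0, -4/3]
R4 ← R4 + (1/6)·R2: [0, 0, -35/2, 1, -1/6]
R4 ← R4 − (35/8)·R3: [0, 0, 0, 1, 17/3]
4 nonzero rows, so rank(B) = 4.
B has 5 columns; by rank–nullity, nullity = 5 − 4 = 1.

1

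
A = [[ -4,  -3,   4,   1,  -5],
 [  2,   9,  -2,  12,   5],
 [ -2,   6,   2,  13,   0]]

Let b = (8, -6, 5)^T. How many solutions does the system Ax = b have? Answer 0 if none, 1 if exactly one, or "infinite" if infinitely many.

0

Row reduce the augmented matrix [A | b].
R2 ← R2 + (1/2)·R1: [0, 15/2, 0, 25/2, 5/2, -2]
R3 ← R3 − (1/2)·R1: [0, 15/2, 0, 25/2, 5/2, 1]
R3 ← R3 − R2: [0, 0, 0, 0, 0, 3]
The echelon form has 3 nonzero rows; the last pivot sits in the augmented column, so rank(A) = 2 but rank([A|b]) = 3.
Since the ranks differ, the system is inconsistent.
It has no solutions.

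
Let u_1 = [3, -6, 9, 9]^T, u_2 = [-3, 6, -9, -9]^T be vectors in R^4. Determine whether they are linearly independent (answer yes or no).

no

Form the matrix with these vectors as rows and row reduce.
R2 ← R2 + R1: [0, 0, 0, 0]
1 nonzero row, so the 2 vectors span a space of dimension 1.
Since 1 < 2, the vectors are linearly dependent.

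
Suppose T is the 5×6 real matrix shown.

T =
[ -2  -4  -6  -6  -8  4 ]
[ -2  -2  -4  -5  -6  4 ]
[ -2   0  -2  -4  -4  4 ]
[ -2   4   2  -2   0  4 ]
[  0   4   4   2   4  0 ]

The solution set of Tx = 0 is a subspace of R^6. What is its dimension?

Row reduce to echelon form.
R2 ← R2 − R1: [0, 2, 2, 1, 2, 0]
R3 ← R3 − R1: [0, 4, 4, 2, 4, 0]
R4 ← R4 − R1: [0, 8, 8, 4, 8, 0]
R3 ← R3 − (2)·R2: [0, 0, 0, 0, 0, 0]
R4 ← R4 − (4)·R2: [0, 0, 0, 0, 0, 0]
R5 ← R5 − (2)·R2: [0, 0, 0, 0, 0, 0]
2 nonzero rows, so rank(T) = 2.
T has 6 columns; by rank–nullity, nullity = 6 − 2 = 4.

4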